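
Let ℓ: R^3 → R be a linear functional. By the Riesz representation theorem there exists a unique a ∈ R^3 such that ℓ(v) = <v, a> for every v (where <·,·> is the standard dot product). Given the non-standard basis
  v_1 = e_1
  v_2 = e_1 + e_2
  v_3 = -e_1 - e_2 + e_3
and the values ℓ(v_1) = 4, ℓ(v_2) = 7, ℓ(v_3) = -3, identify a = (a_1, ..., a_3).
a = (4, 3, 4)

Write a = (a_1, ..., a_3) in the standard basis. For each basis vector v_i, ℓ(v_i) = <v_i, a> is a linear equation in the a_j's. Collect the n equations into a matrix system V a = ℓ, where row i of V is v_i (expressed in the standard basis). Since V is invertible (lower-triangular with 1s on the diagonal, up to permutation), solve by back-substitution:
  V =
[[1, 0, 0],
 [1, 1, 0],
 [-1, -1, 1]]
  V a = (4, 7, -3)
Solving gives a = (4, 3, 4).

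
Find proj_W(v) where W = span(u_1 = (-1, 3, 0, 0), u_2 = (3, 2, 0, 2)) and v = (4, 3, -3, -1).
proj_W(v) = (398/161, 401/161, 0, 290/161)

Set up U = [u_1 | ... | u_2] ∈ R^(4×2). The projector onto W = col(U) is P = U (U^T U)^(-1) U^T.
Compute U^T U =
  [10, 3]
  [3, 17],
and U^T v = (5, 16).
Solve U^T U · c = U^T v for the coefficients: c = (37/161, 145/161). The projection is proj_W(v) = U c.
Check: (v - proj_W(v)) · u_1 = 0  (should be 0).
Check: (v - proj_W(v)) · u_2 = 0  (should be 0).
Result: proj_W(v) = (398/161, 401/161, 0, 290/161).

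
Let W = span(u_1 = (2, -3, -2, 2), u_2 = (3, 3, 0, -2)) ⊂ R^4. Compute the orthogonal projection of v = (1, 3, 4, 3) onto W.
proj_W(v) = (-123/413, 657/413, 312/413, -438/413)

Set up U = [u_1 | ... | u_2] ∈ R^(4×2). The projector onto W = col(U) is P = U (U^T U)^(-1) U^T.
Compute U^T U =
  [21, -7]
  [-7, 22],
and U^T v = (-9, 6).
Solve U^T U · c = U^T v for the coefficients: c = (-156/413, 9/59). The projection is proj_W(v) = U c.
Check: (v - proj_W(v)) · u_1 = 0  (should be 0).
Check: (v - proj_W(v)) · u_2 = 0  (should be 0).
Result: proj_W(v) = (-123/413, 657/413, 312/413, -438/413).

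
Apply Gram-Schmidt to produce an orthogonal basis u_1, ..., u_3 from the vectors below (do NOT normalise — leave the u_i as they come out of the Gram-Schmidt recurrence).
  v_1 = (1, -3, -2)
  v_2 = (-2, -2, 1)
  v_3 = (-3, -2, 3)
Orthogonal basis:
  u_1 = (1, -3, -2)
  u_2 = (-15/7, -11/7, 9/7)
  u_3 = (63/122, -27/122, 36/61)

Apply the Gram-Schmidt recurrence
  u_1 = v_1
  u_i = v_i − Σ_{j<i} ((v_i · u_j) / (u_j · u_j)) · u_j.

Step by step this gives:
  u_1 = (1, -3, -2)
  u_2 = (-15/7, -11/7, 9/7)
  u_3 = (63/122, -27/122, 36/61)

Orthogonality check:
  u_2 · u_1 = 0 (should be 0)
  u_3 · u_1 = 0 (should be 0)
  u_3 · u_2 = 0 (should be 0)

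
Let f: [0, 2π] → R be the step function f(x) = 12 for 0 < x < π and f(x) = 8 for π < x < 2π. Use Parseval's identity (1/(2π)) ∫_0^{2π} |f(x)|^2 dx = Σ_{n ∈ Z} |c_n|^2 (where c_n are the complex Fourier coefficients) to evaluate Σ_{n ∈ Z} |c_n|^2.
Σ |c_n|^2 = 104

Parseval equates the L^2 energy of f (normalised by 1/(2π)) with the ℓ^2 sum of its Fourier coefficients: (1/(2π)) ∫_0^{2π} |f|^2 = Σ |c_n|^2.
Compute the left side: (1/(2π)) [∫_0^π 12^2 dx + ∫_π^{2π} 8^2 dx] = (1/(2π)) · (144π + 64π) = (144 + 64)/2 = 104.
So Σ_{n ∈ Z} |c_n|^2 = 104.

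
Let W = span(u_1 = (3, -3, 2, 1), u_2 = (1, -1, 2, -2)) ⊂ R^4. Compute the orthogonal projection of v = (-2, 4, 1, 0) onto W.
proj_W(v) = (-174/83, 174/83, -92/83, -100/83)

Set up U = [u_1 | ... | u_2] ∈ R^(4×2). The projector onto W = col(U) is P = U (U^T U)^(-1) U^T.
Compute U^T U =
  [23, 8]
  [8, 10],
and U^T v = (-16, -4).
Solve U^T U · c = U^T v for the coefficients: c = (-64/83, 18/83). The projection is proj_W(v) = U c.
Check: (v - proj_W(v)) · u_1 = 0  (should be 0).
Check: (v - proj_W(v)) · u_2 = 0  (should be 0).
Result: proj_W(v) = (-174/83, 174/83, -92/83, -100/83).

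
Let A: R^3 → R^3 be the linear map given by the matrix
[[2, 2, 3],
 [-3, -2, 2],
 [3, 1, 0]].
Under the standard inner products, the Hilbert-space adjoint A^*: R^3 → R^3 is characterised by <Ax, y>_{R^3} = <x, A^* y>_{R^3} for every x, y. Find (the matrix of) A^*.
A^* = A^T =
[[2, -3, 3],
 [2, -2, 1],
 [3, 2, 0]]

For real matrices with standard dot products, the defining identity <Ax, y> = <x, A^* y> gives (Ax)^T y = x^T (A^*) y, i.e. x^T A^T y = x^T (A^*) y. Since this holds for all x, y, we must have A^* = A^T. Therefore
A^* =
[[2, -3, 3],
 [2, -2, 1],
 [3, 2, 0]].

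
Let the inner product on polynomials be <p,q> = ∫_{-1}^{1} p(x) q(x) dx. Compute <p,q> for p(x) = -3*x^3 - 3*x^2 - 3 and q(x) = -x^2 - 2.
<p,q> = 96/5

Expand the product: p(x)·q(x) = 3*x^5 + 3*x^4 + 6*x^3 + 9*x^2 + 6.
∫_{-1}^{1} of each monomial x^k gives [2/(k+1) if k even, 0 if k odd]. Integrating term-by-term (or equivalently evaluating the antiderivative F(x) = x^6/2 + 3*x^5/5 + 3*x^4/2 + 3*x^3 + 6*x at the endpoints):
  F(1) − F(−1) = 58/5 − (-38/5) = 96/5.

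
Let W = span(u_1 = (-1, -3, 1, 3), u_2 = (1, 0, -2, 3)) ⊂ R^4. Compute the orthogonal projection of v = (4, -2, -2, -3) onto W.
proj_W(v) = (77/122, 90/61, -47/61, -129/122)

Set up U = [u_1 | ... | u_2] ∈ R^(4×2). The projector onto W = col(U) is P = U (U^T U)^(-1) U^T.
Compute U^T U =
  [20, 6]
  [6, 14],
and U^T v = (-9, -1).
Solve U^T U · c = U^T v for the coefficients: c = (-30/61, 17/122). The projection is proj_W(v) = U c.
Check: (v - proj_W(v)) · u_1 = 0  (should be 0).
Check: (v - proj_W(v)) · u_2 = 0  (should be 0).
Result: proj_W(v) = (77/122, 90/61, -47/61, -129/122).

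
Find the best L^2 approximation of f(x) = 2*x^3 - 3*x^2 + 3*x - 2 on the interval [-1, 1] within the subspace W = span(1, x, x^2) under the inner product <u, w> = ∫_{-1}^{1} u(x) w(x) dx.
g(x) = -3*x^2 + 21*x/5 - 2

The best approximation g ∈ W is the orthogonal projection of f onto W. Writing g = a_0 + a_1 x + a_2 x^2, the coefficients solve the normal equations G · a = b where
  G_{ij} = <φ_i, φ_j> and b_i = <f, φ_i>, with φ_0 = 1, φ_1 = x, φ_2 = x^2.
G =
  [2, 0, 2/3]
  [0, 2/3, 0]
  [2/3, 0, 2/5],
b = (-6, 14/5, -38/15).
Solving gives a_0 = -2, a_1 = 21/5, a_2 = -3, so
  g(x) = -3*x^2 + 21*x/5 - 2.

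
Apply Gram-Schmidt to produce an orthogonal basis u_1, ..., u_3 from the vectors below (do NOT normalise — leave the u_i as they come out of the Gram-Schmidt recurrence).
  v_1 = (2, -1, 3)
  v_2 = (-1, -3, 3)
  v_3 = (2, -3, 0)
Orthogonal basis:
  u_1 = (2, -1, 3)
  u_2 = (-17/7, -16/7, 6/7)
  u_3 = (117/83, -351/166, -273/166)

Apply the Gram-Schmidt recurrence
  u_1 = v_1
  u_i = v_i − Σ_{j<i} ((v_i · u_j) / (u_j · u_j)) · u_j.

Step by step this gives:
  u_1 = (2, -1, 3)
  u_2 = (-17/7, -16/7, 6/7)
  u_3 = (117/83, -351/166, -273/166)

Orthogonality check:
  u_2 · u_1 = 0 (should be 0)
  u_3 · u_1 = 0 (should be 0)
  u_3 · u_2 = 0 (should be 0)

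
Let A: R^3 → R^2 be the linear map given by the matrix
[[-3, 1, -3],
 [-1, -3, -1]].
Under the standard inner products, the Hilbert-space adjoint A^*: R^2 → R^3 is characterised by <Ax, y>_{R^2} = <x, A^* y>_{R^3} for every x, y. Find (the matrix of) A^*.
A^* = A^T =
[[-3, -1],
 [1, -3],
 [-3, -1]]

For real matrices with standard dot products, the defining identity <Ax, y> = <x, A^* y> gives (Ax)^T y = x^T (A^*) y, i.e. x^T A^T y = x^T (A^*) y. Since this holds for all x, y, we must have A^* = A^T. Therefore
A^* =
[[-3, -1],
 [1, -3],
 [-3, -1]].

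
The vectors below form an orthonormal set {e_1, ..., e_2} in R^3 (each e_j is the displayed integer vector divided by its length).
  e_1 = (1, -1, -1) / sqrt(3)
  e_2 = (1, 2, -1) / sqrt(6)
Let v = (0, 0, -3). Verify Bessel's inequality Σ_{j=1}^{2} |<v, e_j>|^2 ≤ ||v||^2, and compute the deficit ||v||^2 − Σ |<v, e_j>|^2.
Σ |<v, e_j>|^2 = 9/2; ||v||^2 = 9; deficit = 9/2

Write each e_j = u_j / sqrt(<u_j, u_j>) where u_j is the displayed integer vector. Then <v, e_j> = <v, u_j> / sqrt(<u_j, u_j>), so |<v, e_j>|^2 = <v, u_j>^2 / <u_j, u_j>.
Coefficients: <v, e_1> = 3/sqrt(3), <v, e_2> = 3/sqrt(6).
Square and sum: Σ |<v, e_j>|^2 = 9/2.
Compute ||v||^2 = v·v = 9.
Deficit = 9 − 9/2 = 9/2 ≥ 0, confirming Bessel's inequality. (The deficit equals ||v − Σ <v,e_j> e_j||^2, the squared distance from v to span{e_j}.)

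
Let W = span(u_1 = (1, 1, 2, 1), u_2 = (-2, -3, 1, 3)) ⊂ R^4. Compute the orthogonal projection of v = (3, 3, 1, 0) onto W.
proj_W(v) = (380/161, 478/161, 270/161, -110/161)

Set up U = [u_1 | ... | u_2] ∈ R^(4×2). The projector onto W = col(U) is P = U (U^T U)^(-1) U^T.
Compute U^T U =
  [7, 0]
  [0, 23],
and U^T v = (8, -14).
Solve U^T U · c = U^T v for the coefficients: c = (8/7, -14/23). The projection is proj_W(v) = U c.
Check: (v - proj_W(v)) · u_1 = 0  (should be 0).
Check: (v - proj_W(v)) · u_2 = 0  (should be 0).
Result: proj_W(v) = (380/161, 478/161, 270/161, -110/161).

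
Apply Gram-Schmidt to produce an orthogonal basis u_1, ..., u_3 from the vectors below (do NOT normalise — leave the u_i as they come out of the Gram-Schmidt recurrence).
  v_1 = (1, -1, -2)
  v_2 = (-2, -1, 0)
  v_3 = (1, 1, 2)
Orthogonal basis:
  u_1 = (1, -1, -2)
  u_2 = (-11/6, -7/6, -1/3)
  u_3 = (8/29, -16/29, 12/29)

Apply the Gram-Schmidt recurrence
  u_1 = v_1
  u_i = v_i − Σ_{j<i} ((v_i · u_j) / (u_j · u_j)) · u_j.

Step by step this gives:
  u_1 = (1, -1, -2)
  u_2 = (-11/6, -7/6, -1/3)
  u_3 = (8/29, -16/29, 12/29)

Orthogonality check:
  u_2 · u_1 = 0 (should be 0)
  u_3 · u_1 = 0 (should be 0)
  u_3 · u_2 = 0 (should be 0)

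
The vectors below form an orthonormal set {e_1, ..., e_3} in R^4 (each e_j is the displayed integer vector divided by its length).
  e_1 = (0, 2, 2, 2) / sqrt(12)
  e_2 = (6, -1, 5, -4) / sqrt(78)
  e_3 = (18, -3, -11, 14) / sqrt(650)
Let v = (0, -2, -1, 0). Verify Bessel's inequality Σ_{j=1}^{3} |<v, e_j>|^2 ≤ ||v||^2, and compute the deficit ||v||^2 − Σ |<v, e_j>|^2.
Σ |<v, e_j>|^2 = 89/25; ||v||^2 = 5; deficit = 36/25

Write each e_j = u_j / sqrt(<u_j, u_j>) where u_j is the displayed integer vector. Then <v, e_j> = <v, u_j> / sqrt(<u_j, u_j>), so |<v, e_j>|^2 = <v, u_j>^2 / <u_j, u_j>.
Coefficients: <v, e_1> = -6/sqrt(12), <v, e_2> = -3/sqrt(78), <v, e_3> = 17/sqrt(650).
Square and sum: Σ |<v, e_j>|^2 = 89/25.
Compute ||v||^2 = v·v = 5.
Deficit = 5 − 89/25 = 36/25 ≥ 0, confirming Bessel's inequality. (The deficit equals ||v − Σ <v,e_j> e_j||^2, the squared distance from v to span{e_j}.)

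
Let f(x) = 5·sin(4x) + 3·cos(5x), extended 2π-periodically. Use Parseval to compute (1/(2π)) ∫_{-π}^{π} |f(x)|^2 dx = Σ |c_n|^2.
Σ |c_n|^2 = 17

Expand |f|^2 and use orthogonality of {sin(nx), cos(mx)} on [-π, π]:
  ∫_{-π}^{π} sin(nx)^2 dx = π, ∫ cos(mx)^2 dx = π, and cross terms integrate to 0.
So ∫_{-π}^{π} f(x)^2 dx = 5^2 · π + 3^2 · π = (25 + 9)π.
Divide by 2π: (25 + 9)/2 = 17.
By Parseval, this equals Σ |c_n|^2.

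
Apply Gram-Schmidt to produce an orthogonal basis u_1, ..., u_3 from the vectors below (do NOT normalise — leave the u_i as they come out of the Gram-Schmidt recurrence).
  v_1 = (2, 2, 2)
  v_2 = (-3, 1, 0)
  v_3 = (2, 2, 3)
Orthogonal basis:
  u_1 = (2, 2, 2)
  u_2 = (-7/3, 5/3, 2/3)
  u_3 = (-2/13, -6/13, 8/13)

Apply the Gram-Schmidt recurrence
  u_1 = v_1
  u_i = v_i − Σ_{j<i} ((v_i · u_j) / (u_j · u_j)) · u_j.

Step by step this gives:
  u_1 = (2, 2, 2)
  u_2 = (-7/3, 5/3, 2/3)
  u_3 = (-2/13, -6/13, 8/13)

Orthogonality check:
  u_2 · u_1 = 0 (should be 0)
  u_3 · u_1 = 0 (should be 0)
  u_3 · u_2 = 0 (should be 0)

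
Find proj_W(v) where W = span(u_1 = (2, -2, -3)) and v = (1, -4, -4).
proj_W(v) = (44/17, -44/17, -66/17)

Set up U = [u_1 | ... | u_1] ∈ R^(3×1). The projector onto W = col(U) is P = U (U^T U)^(-1) U^T.
Compute U^T U =
  [17],
and U^T v = (22).
Solve U^T U · c = U^T v for the coefficients: c = (22/17). The projection is proj_W(v) = U c.
Check: (v - proj_W(v)) · u_1 = 0  (should be 0).
Result: proj_W(v) = (44/17, -44/17, -66/17).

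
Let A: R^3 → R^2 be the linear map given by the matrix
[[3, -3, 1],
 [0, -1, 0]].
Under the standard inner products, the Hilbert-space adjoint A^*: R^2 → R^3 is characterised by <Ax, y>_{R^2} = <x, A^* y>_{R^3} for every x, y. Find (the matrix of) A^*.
A^* = A^T =
[[3, 0],
 [-3, -1],
 [1, 0]]

For real matrices with standard dot products, the defining identity <Ax, y> = <x, A^* y> gives (Ax)^T y = x^T (A^*) y, i.e. x^T A^T y = x^T (A^*) y. Since this holds for all x, y, we must have A^* = A^T. Therefore
A^* =
[[3, 0],
 [-3, -1],
 [1, 0]].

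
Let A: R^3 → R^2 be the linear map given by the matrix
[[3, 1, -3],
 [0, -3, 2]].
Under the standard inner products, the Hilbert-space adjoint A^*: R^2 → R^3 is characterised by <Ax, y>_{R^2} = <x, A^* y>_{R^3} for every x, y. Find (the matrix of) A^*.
A^* = A^T =
[[3, 0],
 [1, -3],
 [-3, 2]]

For real matrices with standard dot products, the defining identity <Ax, y> = <x, A^* y> gives (Ax)^T y = x^T (A^*) y, i.e. x^T A^T y = x^T (A^*) y. Since this holds for all x, y, we must have A^* = A^T. Therefore
A^* =
[[3, 0],
 [1, -3],
 [-3, 2]].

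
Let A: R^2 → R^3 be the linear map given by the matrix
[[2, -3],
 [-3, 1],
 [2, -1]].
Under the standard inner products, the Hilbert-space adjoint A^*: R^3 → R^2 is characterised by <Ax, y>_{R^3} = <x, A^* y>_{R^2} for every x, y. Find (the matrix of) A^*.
A^* = A^T =
[[2, -3, 2],
 [-3, 1, -1]]

For real matrices with standard dot products, the defining identity <Ax, y> = <x, A^* y> gives (Ax)^T y = x^T (A^*) y, i.e. x^T A^T y = x^T (A^*) y. Since this holds for all x, y, we must have A^* = A^T. Therefore
A^* =
[[2, -3, 2],
 [-3, 1, -1]].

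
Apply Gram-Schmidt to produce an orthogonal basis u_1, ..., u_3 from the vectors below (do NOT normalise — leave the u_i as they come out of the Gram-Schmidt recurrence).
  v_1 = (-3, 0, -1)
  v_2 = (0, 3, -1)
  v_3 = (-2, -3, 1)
Orthogonal basis:
  u_1 = (-3, 0, -1)
  u_2 = (3/10, 3, -9/10)
  u_3 = (-2/11, 2/11, 6/11)

Apply the Gram-Schmidt recurrence
  u_1 = v_1
  u_i = v_i − Σ_{j<i} ((v_i · u_j) / (u_j · u_j)) · u_j.

Step by step this gives:
  u_1 = (-3, 0, -1)
  u_2 = (3/10, 3, -9/10)
  u_3 = (-2/11, 2/11, 6/11)

Orthogonality check:
  u_2 · u_1 = 0 (should be 0)
  u_3 · u_1 = 0 (should be 0)
  u_3 · u_2 = 0 (should be 0)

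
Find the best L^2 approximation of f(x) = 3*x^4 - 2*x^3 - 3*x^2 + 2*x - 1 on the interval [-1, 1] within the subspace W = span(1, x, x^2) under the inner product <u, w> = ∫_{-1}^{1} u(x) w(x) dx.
g(x) = -3*x^2/7 + 4*x/5 - 44/35

The best approximation g ∈ W is the orthogonal projection of f onto W. Writing g = a_0 + a_1 x + a_2 x^2, the coefficients solve the normal equations G · a = b where
  G_{ij} = <φ_i, φ_j> and b_i = <f, φ_i>, with φ_0 = 1, φ_1 = x, φ_2 = x^2.
G =
  [2, 0, 2/3]
  [0, 2/3, 0]
  [2/3, 0, 2/5],
b = (-14/5, 8/15, -106/105).
Solving gives a_0 = -44/35, a_1 = 4/5, a_2 = -3/7, so
  g(x) = -3*x^2/7 + 4*x/5 - 44/35.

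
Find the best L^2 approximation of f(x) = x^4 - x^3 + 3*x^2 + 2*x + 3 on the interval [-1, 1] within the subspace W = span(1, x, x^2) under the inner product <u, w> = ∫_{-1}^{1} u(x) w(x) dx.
g(x) = 27*x^2/7 + 7*x/5 + 102/35

The best approximation g ∈ W is the orthogonal projection of f onto W. Writing g = a_0 + a_1 x + a_2 x^2, the coefficients solve the normal equations G · a = b where
  G_{ij} = <φ_i, φ_j> and b_i = <f, φ_i>, with φ_0 = 1, φ_1 = x, φ_2 = x^2.
G =
  [2, 0, 2/3]
  [0, 2/3, 0]
  [2/3, 0, 2/5],
b = (42/5, 14/15, 122/35).
Solving gives a_0 = 102/35, a_1 = 7/5, a_2 = 27/7, so
  g(x) = 27*x^2/7 + 7*x/5 + 102/35.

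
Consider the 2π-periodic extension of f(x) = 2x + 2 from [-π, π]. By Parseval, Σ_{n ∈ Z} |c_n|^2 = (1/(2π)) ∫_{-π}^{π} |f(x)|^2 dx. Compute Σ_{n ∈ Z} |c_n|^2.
Σ |c_n|^2 = 4π^2/3 + 4

Expand and integrate term by term over [-π, π]:
  ∫ (2x)^2 dx = 4·(2π^3/3); ∫ 2·2·(2)·x dx = 0 (odd integrand); ∫ 2^2 dx = 4·2π.
So (1/(2π)) ∫_{-π}^{π} (2x + 2)^2 dx = 4π^2/3 + 4 = 4π^2/3 + 4.
Parseval ⇒ Σ |c_n|^2 = 4π^2/3 + 4.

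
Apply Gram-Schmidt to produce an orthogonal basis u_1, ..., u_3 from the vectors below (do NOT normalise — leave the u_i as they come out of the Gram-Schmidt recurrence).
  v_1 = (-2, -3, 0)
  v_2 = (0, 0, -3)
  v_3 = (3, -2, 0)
Orthogonal basis:
  u_1 = (-2, -3, 0)
  u_2 = (0, 0, -3)
  u_3 = (3, -2, 0)

Apply the Gram-Schmidt recurrence
  u_1 = v_1
  u_i = v_i − Σ_{j<i} ((v_i · u_j) / (u_j · u_j)) · u_j.

Step by step this gives:
  u_1 = (-2, -3, 0)
  u_2 = (0, 0, -3)
  u_3 = (3, -2, 0)

Orthogonality check:
  u_2 · u_1 = 0 (should be 0)
  u_3 · u_1 = 0 (should be 0)
  u_3 · u_2 = 0 (should be 0)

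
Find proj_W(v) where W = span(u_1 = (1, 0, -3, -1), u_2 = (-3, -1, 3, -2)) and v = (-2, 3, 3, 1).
proj_W(v) = (-146/153, 10/153, 166/51, 196/153)

Set up U = [u_1 | ... | u_2] ∈ R^(4×2). The projector onto W = col(U) is P = U (U^T U)^(-1) U^T.
Compute U^T U =
  [11, -10]
  [-10, 23],
and U^T v = (-12, 10).
Solve U^T U · c = U^T v for the coefficients: c = (-176/153, -10/153). The projection is proj_W(v) = U c.
Check: (v - proj_W(v)) · u_1 = 0  (should be 0).
Check: (v - proj_W(v)) · u_2 = 0  (should be 0).
Result: proj_W(v) = (-146/153, 10/153, 166/51, 196/153).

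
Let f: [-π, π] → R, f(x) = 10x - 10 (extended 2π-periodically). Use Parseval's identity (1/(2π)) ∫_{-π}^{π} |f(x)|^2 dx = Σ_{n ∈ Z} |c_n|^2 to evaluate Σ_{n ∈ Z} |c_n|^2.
Σ |c_n|^2 = 100π^2/3 + 100

Expand and integrate term by term over [-π, π]:
  ∫ (10x)^2 dx = 100·(2π^3/3); ∫ 2·10·(-10)·x dx = 0 (odd integrand); ∫ (-10)^2 dx = 100·2π.
So (1/(2π)) ∫_{-π}^{π} (10x - 10)^2 dx = 100π^2/3 + 100 = 100π^2/3 + 100.
Parseval ⇒ Σ |c_n|^2 = 100π^2/3 + 100.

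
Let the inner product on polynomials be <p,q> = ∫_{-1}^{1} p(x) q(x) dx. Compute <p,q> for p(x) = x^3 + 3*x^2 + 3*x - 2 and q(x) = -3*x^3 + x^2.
<p,q> = -482/105

Expand the product: p(x)·q(x) = -3*x^6 - 8*x^5 - 6*x^4 + 9*x^3 - 2*x^2.
∫_{-1}^{1} of each monomial x^k gives [2/(k+1) if k even, 0 if k odd]. Integrating term-by-term (or equivalently evaluating the antiderivative F(x) = -3*x^7/7 - 4*x^6/3 - 6*x^5/5 + 9*x^4/4 - 2*x^3/3 at the endpoints):
  F(1) − F(−1) = -193/140 − (1349/420) = -482/105.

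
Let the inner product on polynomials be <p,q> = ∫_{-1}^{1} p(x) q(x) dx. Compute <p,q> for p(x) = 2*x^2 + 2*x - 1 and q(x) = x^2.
<p,q> = 2/15

Expand the product: p(x)·q(x) = 2*x^4 + 2*x^3 - x^2.
∫_{-1}^{1} of each monomial x^k gives [2/(k+1) if k even, 0 if k odd]. Integrating term-by-term (or equivalently evaluating the antiderivative F(x) = 2*x^5/5 + x^4/2 - x^3/3 at the endpoints):
  F(1) − F(−1) = 17/30 − (13/30) = 2/15.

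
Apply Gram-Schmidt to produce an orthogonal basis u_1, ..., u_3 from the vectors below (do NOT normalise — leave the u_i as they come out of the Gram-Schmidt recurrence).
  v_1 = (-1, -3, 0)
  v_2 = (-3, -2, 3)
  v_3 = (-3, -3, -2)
Orthogonal basis:
  u_1 = (-1, -3, 0)
  u_2 = (-21/10, 7/10, 3)
  u_3 = (-288/139, 96/139, -224/139)

Apply the Gram-Schmidt recurrence
  u_1 = v_1
  u_i = v_i − Σ_{j<i} ((v_i · u_j) / (u_j · u_j)) · u_j.

Step by step this gives:
  u_1 = (-1, -3, 0)
  u_2 = (-21/10, 7/10, 3)
  u_3 = (-288/139, 96/139, -224/139)

Orthogonality check:
  u_2 · u_1 = 0 (should be 0)
  u_3 · u_1 = 0 (should be 0)
  u_3 · u_2 = 0 (should be 0)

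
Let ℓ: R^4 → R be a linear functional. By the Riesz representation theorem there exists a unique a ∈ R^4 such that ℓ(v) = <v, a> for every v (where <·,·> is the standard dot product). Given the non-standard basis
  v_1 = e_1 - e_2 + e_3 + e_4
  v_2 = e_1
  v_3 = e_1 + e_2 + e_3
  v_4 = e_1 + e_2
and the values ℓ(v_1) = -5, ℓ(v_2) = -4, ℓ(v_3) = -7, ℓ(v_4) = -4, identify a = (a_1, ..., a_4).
a = (-4, 0, -3, 2)

Write a = (a_1, ..., a_4) in the standard basis. For each basis vector v_i, ℓ(v_i) = <v_i, a> is a linear equation in the a_j's. Collect the n equations into a matrix system V a = ℓ, where row i of V is v_i (expressed in the standard basis). Since V is invertible (lower-triangular with 1s on the diagonal, up to permutation), solve by back-substitution:
  V =
[[1, -1, 1, 1],
 [1, 0, 0, 0],
 [1, 1, 1, 0],
 [1, 1, 0, 0]]
  V a = (-5, -4, -7, -4)
Solving gives a = (-4, 0, -3, 2).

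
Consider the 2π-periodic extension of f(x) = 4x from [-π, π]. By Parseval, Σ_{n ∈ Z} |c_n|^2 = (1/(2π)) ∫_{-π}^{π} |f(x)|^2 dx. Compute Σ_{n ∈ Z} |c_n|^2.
Σ |c_n|^2 = 16π^2/3

Expand and integrate term by term over [-π, π]:
  ∫ (4x)^2 dx = 16·(2π^3/3); ∫ 2·4·(0)·x dx = 0 (odd integrand); ∫ 0^2 dx = 0·2π.
So (1/(2π)) ∫_{-π}^{π} (4x)^2 dx = 16π^2/3 + 0 = 16π^2/3.
Parseval ⇒ Σ |c_n|^2 = 16π^2/3.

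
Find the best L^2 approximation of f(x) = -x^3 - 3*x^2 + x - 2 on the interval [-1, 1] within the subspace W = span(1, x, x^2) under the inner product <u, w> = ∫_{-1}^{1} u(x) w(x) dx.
g(x) = -3*x^2 + 2*x/5 - 2

The best approximation g ∈ W is the orthogonal projection of f onto W. Writing g = a_0 + a_1 x + a_2 x^2, the coefficients solve the normal equations G · a = b where
  G_{ij} = <φ_i, φ_j> and b_i = <f, φ_i>, with φ_0 = 1, φ_1 = x, φ_2 = x^2.
G =
  [2, 0, 2/3]
  [0, 2/3, 0]
  [2/3, 0, 2/5],
b = (-6, 4/15, -38/15).
Solving gives a_0 = -2, a_1 = 2/5, a_2 = -3, so
  g(x) = -3*x^2 + 2*x/5 - 2.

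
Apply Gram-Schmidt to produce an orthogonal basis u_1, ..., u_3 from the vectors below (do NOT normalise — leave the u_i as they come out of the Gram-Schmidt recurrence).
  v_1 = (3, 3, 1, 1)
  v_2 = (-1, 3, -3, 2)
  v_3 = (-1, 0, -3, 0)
Orthogonal basis:
  u_1 = (3, 3, 1, 1)
  u_2 = (-7/4, 9/4, -13/4, 7/4)
  u_3 = (359/435, -42/145, -427/435, -272/435)

Apply the Gram-Schmidt recurrence
  u_1 = v_1
  u_i = v_i − Σ_{j<i} ((v_i · u_j) / (u_j · u_j)) · u_j.

Step by step this gives:
  u_1 = (3, 3, 1, 1)
  u_2 = (-7/4, 9/4, -13/4, 7/4)
  u_3 = (359/435, -42/145, -427/435, -272/435)

Orthogonality check:
  u_2 · u_1 = 0 (should be 0)
  u_3 · u_1 = 0 (should be 0)
  u_3 · u_2 = 0 (should be 0)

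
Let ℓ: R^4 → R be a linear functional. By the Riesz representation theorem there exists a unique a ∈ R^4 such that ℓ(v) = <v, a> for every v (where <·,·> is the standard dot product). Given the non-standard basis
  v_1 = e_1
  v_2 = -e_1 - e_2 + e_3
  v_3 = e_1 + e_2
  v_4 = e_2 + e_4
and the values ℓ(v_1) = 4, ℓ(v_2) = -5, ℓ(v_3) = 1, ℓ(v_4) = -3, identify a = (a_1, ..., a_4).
a = (4, -3, -4, 0)

Write a = (a_1, ..., a_4) in the standard basis. For each basis vector v_i, ℓ(v_i) = <v_i, a> is a linear equation in the a_j's. Collect the n equations into a matrix system V a = ℓ, where row i of V is v_i (expressed in the standard basis). Since V is invertible (lower-triangular with 1s on the diagonal, up to permutation), solve by back-substitution:
  V =
[[1, 0, 0, 0],
 [-1, -1, 1, 0],
 [1, 1, 0, 0],
 [0, 1, 0, 1]]
  V a = (4, -5, 1, -3)
Solving gives a = (4, -3, -4, 0).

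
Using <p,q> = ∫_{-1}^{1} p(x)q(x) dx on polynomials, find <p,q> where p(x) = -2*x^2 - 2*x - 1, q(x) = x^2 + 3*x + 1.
<p,q> = -44/5

Expand the product: p(x)·q(x) = -2*x^4 - 8*x^3 - 9*x^2 - 5*x - 1.
∫_{-1}^{1} of each monomial x^k gives [2/(k+1) if k even, 0 if k odd]. Integrating term-by-term (or equivalently evaluating the antiderivative F(x) = -2*x^5/5 - 2*x^4 - 3*x^3 - 5*x^2/2 - x at the endpoints):
  F(1) − F(−1) = -89/10 − (-1/10) = -44/5.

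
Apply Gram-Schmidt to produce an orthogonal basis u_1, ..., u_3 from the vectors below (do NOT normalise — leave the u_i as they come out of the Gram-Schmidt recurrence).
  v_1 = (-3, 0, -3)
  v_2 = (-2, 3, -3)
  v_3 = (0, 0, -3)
Orthogonal basis:
  u_1 = (-3, 0, -3)
  u_2 = (1/2, 3, -1/2)
  u_3 = (27/19, -9/19, -27/19)

Apply the Gram-Schmidt recurrence
  u_1 = v_1
  u_i = v_i − Σ_{j<i} ((v_i · u_j) / (u_j · u_j)) · u_j.

Step by step this gives:
  u_1 = (-3, 0, -3)
  u_2 = (1/2, 3, -1/2)
  u_3 = (27/19, -9/19, -27/19)

Orthogonality check:
  u_2 · u_1 = 0 (should be 0)
  u_3 · u_1 = 0 (should be 0)
  u_3 · u_2 = 0 (should be 0)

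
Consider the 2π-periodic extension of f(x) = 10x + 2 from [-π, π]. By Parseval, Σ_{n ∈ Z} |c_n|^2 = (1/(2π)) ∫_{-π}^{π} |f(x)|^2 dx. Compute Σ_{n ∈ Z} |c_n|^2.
Σ |c_n|^2 = 100π^2/3 + 4

Expand and integrate term by term over [-π, π]:
  ∫ (10x)^2 dx = 100·(2π^3/3); ∫ 2·10·(2)·x dx = 0 (odd integrand); ∫ 2^2 dx = 4·2π.
So (1/(2π)) ∫_{-π}^{π} (10x + 2)^2 dx = 100π^2/3 + 4 = 100π^2/3 + 4.
Parseval ⇒ Σ |c_n|^2 = 100π^2/3 + 4.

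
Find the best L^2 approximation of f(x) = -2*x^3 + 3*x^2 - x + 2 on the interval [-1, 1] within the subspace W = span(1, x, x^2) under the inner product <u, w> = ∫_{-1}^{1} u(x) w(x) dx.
g(x) = 3*x^2 - 11*x/5 + 2

The best approximation g ∈ W is the orthogonal projection of f onto W. Writing g = a_0 + a_1 x + a_2 x^2, the coefficients solve the normal equations G · a = b where
  G_{ij} = <φ_i, φ_j> and b_i = <f, φ_i>, with φ_0 = 1, φ_1 = x, φ_2 = x^2.
G =
  [2, 0, 2/3]
  [0, 2/3, 0]
  [2/3, 0, 2/5],
b = (6, -22/15, 38/15).
Solving gives a_0 = 2, a_1 = -11/5, a_2 = 3, so
  g(x) = 3*x^2 - 11*x/5 + 2.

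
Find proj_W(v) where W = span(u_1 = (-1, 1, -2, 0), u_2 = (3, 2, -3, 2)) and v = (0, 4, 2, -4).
proj_W(v) = (-138/131, -42/131, 48/131, -72/131)

Set up U = [u_1 | ... | u_2] ∈ R^(4×2). The projector onto W = col(U) is P = U (U^T U)^(-1) U^T.
Compute U^T U =
  [6, 5]
  [5, 26],
and U^T v = (0, -6).
Solve U^T U · c = U^T v for the coefficients: c = (30/131, -36/131). The projection is proj_W(v) = U c.
Check: (v - proj_W(v)) · u_1 = 0  (should be 0).
Check: (v - proj_W(v)) · u_2 = 0  (should be 0).
Result: proj_W(v) = (-138/131, -42/131, 48/131, -72/131).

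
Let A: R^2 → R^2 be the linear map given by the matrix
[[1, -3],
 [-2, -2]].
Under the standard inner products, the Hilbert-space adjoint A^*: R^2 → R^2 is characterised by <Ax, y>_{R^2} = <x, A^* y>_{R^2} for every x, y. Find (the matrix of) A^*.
A^* = A^T =
[[1, -2],
 [-3, -2]]

For real matrices with standard dot products, the defining identity <Ax, y> = <x, A^* y> gives (Ax)^T y = x^T (A^*) y, i.e. x^T A^T y = x^T (A^*) y. Since this holds for all x, y, we must have A^* = A^T. Therefore
A^* =
[[1, -2],
 [-3, -2]].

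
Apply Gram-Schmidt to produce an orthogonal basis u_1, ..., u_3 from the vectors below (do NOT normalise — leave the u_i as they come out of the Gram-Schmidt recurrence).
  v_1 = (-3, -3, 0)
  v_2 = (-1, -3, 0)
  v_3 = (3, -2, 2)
Orthogonal basis:
  u_1 = (-3, -3, 0)
  u_2 = (1, -1, 0)
  u_3 = (0, 0, 2)

Apply the Gram-Schmidt recurrence
  u_1 = v_1
  u_i = v_i − Σ_{j<i} ((v_i · u_j) / (u_j · u_j)) · u_j.

Step by step this gives:
  u_1 = (-3, -3, 0)
  u_2 = (1, -1, 0)
  u_3 = (0, 0, 2)

Orthogonality check:
  u_2 · u_1 = 0 (should be 0)
  u_3 · u_1 = 0 (should be 0)
  u_3 · u_2 = 0 (should be 0)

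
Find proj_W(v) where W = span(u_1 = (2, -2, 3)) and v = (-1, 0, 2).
proj_W(v) = (8/17, -8/17, 12/17)

Set up U = [u_1 | ... | u_1] ∈ R^(3×1). The projector onto W = col(U) is P = U (U^T U)^(-1) U^T.
Compute U^T U =
  [17],
and U^T v = (4).
Solve U^T U · c = U^T v for the coefficients: c = (4/17). The projection is proj_W(v) = U c.
Check: (v - proj_W(v)) · u_1 = 0  (should be 0).
Result: proj_W(v) = (8/17, -8/17, 12/17).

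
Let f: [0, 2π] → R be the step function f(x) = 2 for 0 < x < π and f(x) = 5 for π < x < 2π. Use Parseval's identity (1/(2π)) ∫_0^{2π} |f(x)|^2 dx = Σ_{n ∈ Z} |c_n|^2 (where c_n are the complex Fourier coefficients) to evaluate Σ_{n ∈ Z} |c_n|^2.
Σ |c_n|^2 = 29/2

Parseval equates the L^2 energy of f (normalised by 1/(2π)) with the ℓ^2 sum of its Fourier coefficients: (1/(2π)) ∫_0^{2π} |f|^2 = Σ |c_n|^2.
Compute the left side: (1/(2π)) [∫_0^π 2^2 dx + ∫_π^{2π} 5^2 dx] = (1/(2π)) · (4π + 25π) = (4 + 25)/2 = 29/2.
So Σ_{n ∈ Z} |c_n|^2 = 29/2.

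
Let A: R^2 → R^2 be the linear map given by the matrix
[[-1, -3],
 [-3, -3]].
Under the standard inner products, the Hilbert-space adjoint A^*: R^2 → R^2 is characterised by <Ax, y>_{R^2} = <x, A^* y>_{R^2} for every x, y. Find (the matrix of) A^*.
A^* = A^T =
[[-1, -3],
 [-3, -3]]

For real matrices with standard dot products, the defining identity <Ax, y> = <x, A^* y> gives (Ax)^T y = x^T (A^*) y, i.e. x^T A^T y = x^T (A^*) y. Since this holds for all x, y, we must have A^* = A^T. Therefore
A^* =
[[-1, -3],
 [-3, -3]].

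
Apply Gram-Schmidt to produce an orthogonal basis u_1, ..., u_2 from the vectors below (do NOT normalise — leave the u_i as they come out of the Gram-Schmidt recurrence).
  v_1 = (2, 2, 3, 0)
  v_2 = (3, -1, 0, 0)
Orthogonal basis:
  u_1 = (2, 2, 3, 0)
  u_2 = (43/17, -25/17, -12/17, 0)

Apply the Gram-Schmidt recurrence
  u_1 = v_1
  u_i = v_i − Σ_{j<i} ((v_i · u_j) / (u_j · u_j)) · u_j.

Step by step this gives:
  u_1 = (2, 2, 3, 0)
  u_2 = (43/17, -25/17, -12/17, 0)

Orthogonality check:
  u_2 · u_1 = 0 (should be 0)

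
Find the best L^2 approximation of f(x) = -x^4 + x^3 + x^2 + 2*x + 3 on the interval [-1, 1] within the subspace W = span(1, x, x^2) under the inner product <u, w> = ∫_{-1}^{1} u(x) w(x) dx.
g(x) = x^2/7 + 13*x/5 + 108/35

The best approximation g ∈ W is the orthogonal projection of f onto W. Writing g = a_0 + a_1 x + a_2 x^2, the coefficients solve the normal equations G · a = b where
  G_{ij} = <φ_i, φ_j> and b_i = <f, φ_i>, with φ_0 = 1, φ_1 = x, φ_2 = x^2.
G =
  [2, 0, 2/3]
  [0, 2/3, 0]
  [2/3, 0, 2/5],
b = (94/15, 26/15, 74/35).
Solving gives a_0 = 108/35, a_1 = 13/5, a_2 = 1/7, so
  g(x) = x^2/7 + 13*x/5 + 108/35.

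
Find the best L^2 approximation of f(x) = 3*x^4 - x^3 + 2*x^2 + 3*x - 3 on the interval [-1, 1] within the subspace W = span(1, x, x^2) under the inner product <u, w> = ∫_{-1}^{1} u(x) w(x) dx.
g(x) = 32*x^2/7 + 12*x/5 - 114/35

The best approximation g ∈ W is the orthogonal projection of f onto W. Writing g = a_0 + a_1 x + a_2 x^2, the coefficients solve the normal equations G · a = b where
  G_{ij} = <φ_i, φ_j> and b_i = <f, φ_i>, with φ_0 = 1, φ_1 = x, φ_2 = x^2.
G =
  [2, 0, 2/3]
  [0, 2/3, 0]
  [2/3, 0, 2/5],
b = (-52/15, 8/5, -12/35).
Solving gives a_0 = -114/35, a_1 = 12/5, a_2 = 32/7, so
  g(x) = 32*x^2/7 + 12*x/5 - 114/35.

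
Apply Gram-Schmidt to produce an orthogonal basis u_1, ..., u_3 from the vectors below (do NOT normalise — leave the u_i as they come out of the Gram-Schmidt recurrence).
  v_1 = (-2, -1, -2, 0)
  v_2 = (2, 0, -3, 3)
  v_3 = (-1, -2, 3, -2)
Orthogonal basis:
  u_1 = (-2, -1, -2, 0)
  u_2 = (22/9, 2/9, -23/9, 3)
  u_3 = (42/97, -199/97, 115/194, 59/194)

Apply the Gram-Schmidt recurrence
  u_1 = v_1
  u_i = v_i − Σ_{j<i} ((v_i · u_j) / (u_j · u_j)) · u_j.

Step by step this gives:
  u_1 = (-2, -1, -2, 0)
  u_2 = (22/9, 2/9, -23/9, 3)
  u_3 = (42/97, -199/97, 115/194, 59/194)

Orthogonality check:
  u_2 · u_1 = 0 (should be 0)
  u_3 · u_1 = 0 (should be 0)
  u_3 · u_2 = 0 (should be 0)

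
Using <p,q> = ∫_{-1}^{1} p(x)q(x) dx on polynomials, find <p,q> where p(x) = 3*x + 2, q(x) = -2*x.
<p,q> = -4

Expand the product: p(x)·q(x) = -6*x^2 - 4*x.
∫_{-1}^{1} of each monomial x^k gives [2/(k+1) if k even, 0 if k odd]. Integrating term-by-term (or equivalently evaluating the antiderivative F(x) = -2*x^3 - 2*x^2 at the endpoints):
  F(1) − F(−1) = -4 − (0) = -4.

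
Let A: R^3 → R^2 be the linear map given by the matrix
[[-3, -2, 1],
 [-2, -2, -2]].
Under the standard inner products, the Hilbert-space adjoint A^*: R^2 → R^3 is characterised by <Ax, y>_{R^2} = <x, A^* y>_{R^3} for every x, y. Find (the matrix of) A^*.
A^* = A^T =
[[-3, -2],
 [-2, -2],
 [1, -2]]

For real matrices with standard dot products, the defining identity <Ax, y> = <x, A^* y> gives (Ax)^T y = x^T (A^*) y, i.e. x^T A^T y = x^T (A^*) y. Since this holds for all x, y, we must have A^* = A^T. Therefore
A^* =
[[-3, -2],
 [-2, -2],
 [1, -2]].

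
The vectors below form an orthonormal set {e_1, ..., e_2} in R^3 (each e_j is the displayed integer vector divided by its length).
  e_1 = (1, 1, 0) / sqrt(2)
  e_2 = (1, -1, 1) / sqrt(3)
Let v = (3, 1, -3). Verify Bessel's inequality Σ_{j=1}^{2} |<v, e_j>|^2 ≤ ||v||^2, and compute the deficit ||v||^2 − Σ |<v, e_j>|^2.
Σ |<v, e_j>|^2 = 25/3; ||v||^2 = 19; deficit = 32/3

Write each e_j = u_j / sqrt(<u_j, u_j>) where u_j is the displayed integer vector. Then <v, e_j> = <v, u_j> / sqrt(<u_j, u_j>), so |<v, e_j>|^2 = <v, u_j>^2 / <u_j, u_j>.
Coefficients: <v, e_1> = 4/sqrt(2), <v, e_2> = -1/sqrt(3).
Square and sum: Σ |<v, e_j>|^2 = 25/3.
Compute ||v||^2 = v·v = 19.
Deficit = 19 − 25/3 = 32/3 ≥ 0, confirming Bessel's inequality. (The deficit equals ||v − Σ <v,e_j> e_j||^2, the squared distance from v to span{e_j}.)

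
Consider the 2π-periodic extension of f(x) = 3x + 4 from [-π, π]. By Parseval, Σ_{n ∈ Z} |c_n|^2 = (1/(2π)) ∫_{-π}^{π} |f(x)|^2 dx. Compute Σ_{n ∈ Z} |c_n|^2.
Σ |c_n|^2 = 3π^2 + 16

Expand and integrate term by term over [-π, π]:
  ∫ (3x)^2 dx = 9·(2π^3/3); ∫ 2·3·(4)·x dx = 0 (odd integrand); ∫ 4^2 dx = 16·2π.
So (1/(2π)) ∫_{-π}^{π} (3x + 4)^2 dx = 9π^2/3 + 16 = 3π^2 + 16.
Parseval ⇒ Σ |c_n|^2 = 3π^2 + 16.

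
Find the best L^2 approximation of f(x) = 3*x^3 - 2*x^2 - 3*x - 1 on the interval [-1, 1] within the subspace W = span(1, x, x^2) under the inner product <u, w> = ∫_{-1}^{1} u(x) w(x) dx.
g(x) = -2*x^2 - 6*x/5 - 1

The best approximation g ∈ W is the orthogonal projection of f onto W. Writing g = a_0 + a_1 x + a_2 x^2, the coefficients solve the normal equations G · a = b where
  G_{ij} = <φ_i, φ_j> and b_i = <f, φ_i>, with φ_0 = 1, φ_1 = x, φ_2 = x^2.
G =
  [2, 0, 2/3]
  [0, 2/3, 0]
  [2/3, 0, 2/5],
b = (-10/3, -4/5, -22/15).
Solving gives a_0 = -1, a_1 = -6/5, a_2 = -2, so
  g(x) = -2*x^2 - 6*x/5 - 1.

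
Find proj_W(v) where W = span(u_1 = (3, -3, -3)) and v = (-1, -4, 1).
proj_W(v) = (2/3, -2/3, -2/3)

Set up U = [u_1 | ... | u_1] ∈ R^(3×1). The projector onto W = col(U) is P = U (U^T U)^(-1) U^T.
Compute U^T U =
  [27],
and U^T v = (6).
Solve U^T U · c = U^T v for the coefficients: c = (2/9). The projection is proj_W(v) = U c.
Check: (v - proj_W(v)) · u_1 = 0  (should be 0).
Result: proj_W(v) = (2/3, -2/3, -2/3).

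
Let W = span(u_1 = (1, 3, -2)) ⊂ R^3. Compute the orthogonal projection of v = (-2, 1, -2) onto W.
proj_W(v) = (5/14, 15/14, -5/7)

Set up U = [u_1 | ... | u_1] ∈ R^(3×1). The projector onto W = col(U) is P = U (U^T U)^(-1) U^T.
Compute U^T U =
  [14],
and U^T v = (5).
Solve U^T U · c = U^T v for the coefficients: c = (5/14). The projection is proj_W(v) = U c.
Check: (v - proj_W(v)) · u_1 = 0  (should be 0).
Result: proj_W(v) = (5/14, 15/14, -5/7).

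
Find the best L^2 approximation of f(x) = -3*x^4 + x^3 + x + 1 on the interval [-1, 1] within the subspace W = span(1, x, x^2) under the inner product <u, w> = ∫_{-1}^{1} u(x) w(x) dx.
g(x) = -18*x^2/7 + 8*x/5 + 44/35

The best approximation g ∈ W is the orthogonal projection of f onto W. Writing g = a_0 + a_1 x + a_2 x^2, the coefficients solve the normal equations G · a = b where
  G_{ij} = <φ_i, φ_j> and b_i = <f, φ_i>, with φ_0 = 1, φ_1 = x, φ_2 = x^2.
G =
  [2, 0, 2/3]
  [0, 2/3, 0]
  [2/3, 0, 2/5],
b = (4/5, 16/15, -4/21).
Solving gives a_0 = 44/35, a_1 = 8/5, a_2 = -18/7, so
  g(x) = -18*x^2/7 + 8*x/5 + 44/35.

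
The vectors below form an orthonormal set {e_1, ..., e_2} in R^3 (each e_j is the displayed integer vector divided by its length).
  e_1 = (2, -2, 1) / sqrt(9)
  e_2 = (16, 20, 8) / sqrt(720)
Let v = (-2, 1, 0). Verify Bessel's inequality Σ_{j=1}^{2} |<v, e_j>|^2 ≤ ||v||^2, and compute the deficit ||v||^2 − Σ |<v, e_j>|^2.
Σ |<v, e_j>|^2 = 21/5; ||v||^2 = 5; deficit = 4/5

Write each e_j = u_j / sqrt(<u_j, u_j>) where u_j is the displayed integer vector. Then <v, e_j> = <v, u_j> / sqrt(<u_j, u_j>), so |<v, e_j>|^2 = <v, u_j>^2 / <u_j, u_j>.
Coefficients: <v, e_1> = -6/sqrt(9), <v, e_2> = -12/sqrt(720).
Square and sum: Σ |<v, e_j>|^2 = 21/5.
Compute ||v||^2 = v·v = 5.
Deficit = 5 − 21/5 = 4/5 ≥ 0, confirming Bessel's inequality. (The deficit equals ||v − Σ <v,e_j> e_j||^2, the squared distance from v to span{e_j}.)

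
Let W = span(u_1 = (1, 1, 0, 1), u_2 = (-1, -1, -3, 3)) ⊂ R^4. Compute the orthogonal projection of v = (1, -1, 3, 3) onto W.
proj_W(v) = (63/59, 63/59, 9/59, 51/59)

Set up U = [u_1 | ... | u_2] ∈ R^(4×2). The projector onto W = col(U) is P = U (U^T U)^(-1) U^T.
Compute U^T U =
  [3, 1]
  [1, 20],
and U^T v = (3, 0).
Solve U^T U · c = U^T v for the coefficients: c = (60/59, -3/59). The projection is proj_W(v) = U c.
Check: (v - proj_W(v)) · u_1 = 0  (should be 0).
Check: (v - proj_W(v)) · u_2 = 0  (should be 0).
Result: proj_W(v) = (63/59, 63/59, 9/59, 51/59).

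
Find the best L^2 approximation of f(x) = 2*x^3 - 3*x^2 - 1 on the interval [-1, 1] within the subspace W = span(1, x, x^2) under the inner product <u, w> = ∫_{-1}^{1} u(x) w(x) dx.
g(x) = -3*x^2 + 6*x/5 - 1

The best approximation g ∈ W is the orthogonal projection of f onto W. Writing g = a_0 + a_1 x + a_2 x^2, the coefficients solve the normal equations G · a = b where
  G_{ij} = <φ_i, φ_j> and b_i = <f, φ_i>, with φ_0 = 1, φ_1 = x, φ_2 = x^2.
G =
  [2, 0, 2/3]
  [0, 2/3, 0]
  [2/3, 0, 2/5],
b = (-4, 4/5, -28/15).
Solving gives a_0 = -1, a_1 = 6/5, a_2 = -3, so
  g(x) = -3*x^2 + 6*x/5 - 1.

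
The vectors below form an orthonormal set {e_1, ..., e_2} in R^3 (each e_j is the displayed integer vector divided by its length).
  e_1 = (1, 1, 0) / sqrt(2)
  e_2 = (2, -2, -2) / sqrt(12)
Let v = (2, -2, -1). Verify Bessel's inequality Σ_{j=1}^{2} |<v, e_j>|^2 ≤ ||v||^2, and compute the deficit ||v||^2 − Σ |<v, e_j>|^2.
Σ |<v, e_j>|^2 = 25/3; ||v||^2 = 9; deficit = 2/3

Write each e_j = u_j / sqrt(<u_j, u_j>) where u_j is the displayed integer vector. Then <v, e_j> = <v, u_j> / sqrt(<u_j, u_j>), so |<v, e_j>|^2 = <v, u_j>^2 / <u_j, u_j>.
Coefficients: <v, e_1> = 0/sqrt(2), <v, e_2> = 10/sqrt(12).
Square and sum: Σ |<v, e_j>|^2 = 25/3.
Compute ||v||^2 = v·v = 9.
Deficit = 9 − 25/3 = 2/3 ≥ 0, confirming Bessel's inequality. (The deficit equals ||v − Σ <v,e_j> e_j||^2, the squared distance from v to span{e_j}.)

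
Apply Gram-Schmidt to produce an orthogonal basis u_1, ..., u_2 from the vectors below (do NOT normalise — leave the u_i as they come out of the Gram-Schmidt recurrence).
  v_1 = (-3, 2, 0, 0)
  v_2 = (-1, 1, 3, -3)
Orthogonal basis:
  u_1 = (-3, 2, 0, 0)
  u_2 = (2/13, 3/13, 3, -3)

Apply the Gram-Schmidt recurrence
  u_1 = v_1
  u_i = v_i − Σ_{j<i} ((v_i · u_j) / (u_j · u_j)) · u_j.

Step by step this gives:
  u_1 = (-3, 2, 0, 0)
  u_2 = (2/13, 3/13, 3, -3)

Orthogonality check:
  u_2 · u_1 = 0 (should be 0)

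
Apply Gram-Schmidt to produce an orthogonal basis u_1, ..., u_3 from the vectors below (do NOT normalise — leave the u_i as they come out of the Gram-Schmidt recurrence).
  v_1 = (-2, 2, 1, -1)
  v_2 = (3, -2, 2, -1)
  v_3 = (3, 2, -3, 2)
Orthogonal basis:
  u_1 = (-2, 2, 1, -1)
  u_2 = (8/5, -3/5, 27/10, -17/10)
  u_3 = (336/131, 398/131, -88/131, 36/131)

Apply the Gram-Schmidt recurrence
  u_1 = v_1
  u_i = v_i − Σ_{j<i} ((v_i · u_j) / (u_j · u_j)) · u_j.

Step by step this gives:
  u_1 = (-2, 2, 1, -1)
  u_2 = (8/5, -3/5, 27/10, -17/10)
  u_3 = (336/131, 398/131, -88/131, 36/131)

Orthogonality check:
  u_2 · u_1 = 0 (should be 0)
  u_3 · u_1 = 0 (should be 0)
  u_3 · u_2 = 0 (should be 0)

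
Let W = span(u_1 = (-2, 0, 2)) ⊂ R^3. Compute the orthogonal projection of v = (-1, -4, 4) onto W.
proj_W(v) = (-5/2, 0, 5/2)

Set up U = [u_1 | ... | u_1] ∈ R^(3×1). The projector onto W = col(U) is P = U (U^T U)^(-1) U^T.
Compute U^T U =
  [8],
and U^T v = (10).
Solve U^T U · c = U^T v for the coefficients: c = (5/4). The projection is proj_W(v) = U c.
Check: (v - proj_W(v)) · u_1 = 0  (should be 0).
Result: proj_W(v) = (-5/2, 0, 5/2).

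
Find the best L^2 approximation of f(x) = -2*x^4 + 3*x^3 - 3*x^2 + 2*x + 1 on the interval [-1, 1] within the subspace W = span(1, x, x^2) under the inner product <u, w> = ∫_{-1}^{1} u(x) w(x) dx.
g(x) = -33*x^2/7 + 19*x/5 + 41/35

The best approximation g ∈ W is the orthogonal projection of f onto W. Writing g = a_0 + a_1 x + a_2 x^2, the coefficients solve the normal equations G · a = b where
  G_{ij} = <φ_i, φ_j> and b_i = <f, φ_i>, with φ_0 = 1, φ_1 = x, φ_2 = x^2.
G =
  [2, 0, 2/3]
  [0, 2/3, 0]
  [2/3, 0, 2/5],
b = (-4/5, 38/15, -116/105).
Solving gives a_0 = 41/35, a_1 = 19/5, a_2 = -33/7, so
  g(x) = -33*x^2/7 + 19*x/5 + 41/35.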